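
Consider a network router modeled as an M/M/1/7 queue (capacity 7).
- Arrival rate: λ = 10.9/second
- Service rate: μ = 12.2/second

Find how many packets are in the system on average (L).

ρ = λ/μ = 10.9/12.2 = 0.89344
P₀ = (1-ρ)/(1-ρ^(K+1)) = (1-0.89344)/(1-0.89344^8) = 0.10656/0.59400 = 0.1794
P_K = P₀×ρ^K = 0.1794 × 0.89344^7 = 0.1794 × 0.4544 = 0.08152
L = ρ[1 - (K+1)ρ^K + Kρ^(K+1)] / [(1-ρ)(1-ρ^(K+1))]
L = 0.89344 × (1 - 8×0.454420 + 7×0.405997) / ((1 - 0.89344) × (1 - 0.405997)) = 2.9164 packets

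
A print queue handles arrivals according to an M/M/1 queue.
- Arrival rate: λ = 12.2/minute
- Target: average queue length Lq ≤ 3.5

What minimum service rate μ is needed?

For M/M/1: Lq = λ²/(μ(μ-λ))
Need Lq ≤ 3.5, i.e. μ(μ-λ) ≥ λ²/3.5
μ² - 12.2μ - 148.84/3.5 ≥ 0  →  μ² - 12.2μ - 42.525714 ≥ 0
Quadratic formula (positive root): μ = [λ + √(λ² + 4×42.525714)]/2
Discriminant: 148.84 + 4×42.525714 = 318.9429, √318.9429 = 17.8590
μ ≥ (12.2 + 17.8590)/2 = 15.0295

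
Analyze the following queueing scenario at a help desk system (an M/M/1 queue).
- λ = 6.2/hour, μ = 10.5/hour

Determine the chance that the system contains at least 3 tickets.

ρ = λ/μ = 6.2/10.5 = 0.5905
P(N ≥ n) = ρⁿ
P(N ≥ 3) = 0.5905^3
P(N ≥ 3) = 0.2059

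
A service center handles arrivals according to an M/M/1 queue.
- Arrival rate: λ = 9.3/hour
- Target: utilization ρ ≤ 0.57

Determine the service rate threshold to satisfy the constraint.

ρ = λ/μ, so μ = λ/ρ
μ ≥ 9.3/0.57 = 16.3158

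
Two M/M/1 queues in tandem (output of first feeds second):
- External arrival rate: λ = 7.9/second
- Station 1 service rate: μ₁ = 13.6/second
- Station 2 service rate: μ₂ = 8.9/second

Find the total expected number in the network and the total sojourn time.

By Jackson's theorem, each station behaves as independent M/M/1.
Station 1: ρ₁ = 7.9/13.6 = 0.5809, L₁ = ρ₁/(1-ρ₁) = λ/(μ₁-λ) = 7.9/5.70 = 1.3860
Station 2: ρ₂ = 7.9/8.9 = 0.8876, L₂ = ρ₂/(1-ρ₂) = λ/(μ₂-λ) = 7.9/1.00 = 7.9000
Total: L = L₁ + L₂ = 1.3860 + 7.9000 = 9.2860
W = L/λ = 9.2860/7.9 = 1.1754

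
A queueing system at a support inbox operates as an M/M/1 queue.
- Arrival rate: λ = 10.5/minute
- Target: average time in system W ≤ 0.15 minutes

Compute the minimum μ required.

For M/M/1: W = 1/(μ-λ)
Need W ≤ 0.15, so 1/(μ-λ) ≤ 0.15
μ - λ ≥ 1/0.15 = 6.6667
μ ≥ 10.5 + 6.6667 = 17.1667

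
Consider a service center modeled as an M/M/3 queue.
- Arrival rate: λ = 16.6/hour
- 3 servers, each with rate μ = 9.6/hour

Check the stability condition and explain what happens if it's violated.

Stability requires ρ = λ/(cμ) < 1
ρ = 16.6/(3 × 9.6) = 16.6/28.80 = 0.5764
Since 0.5764 < 1, the system is STABLE.
The servers are busy 57.64% of the time.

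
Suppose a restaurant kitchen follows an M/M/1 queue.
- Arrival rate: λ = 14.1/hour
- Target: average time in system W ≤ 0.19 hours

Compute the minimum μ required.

For M/M/1: W = 1/(μ-λ)
Need W ≤ 0.19, so 1/(μ-λ) ≤ 0.19
μ - λ ≥ 1/0.19 = 5.2632
μ ≥ 14.1 + 5.2632 = 19.3632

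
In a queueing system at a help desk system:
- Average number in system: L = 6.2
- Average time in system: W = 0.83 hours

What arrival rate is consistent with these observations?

Little's Law: L = λW, so λ = L/W
λ = 6.2/0.83 = 7.4699 tickets/hour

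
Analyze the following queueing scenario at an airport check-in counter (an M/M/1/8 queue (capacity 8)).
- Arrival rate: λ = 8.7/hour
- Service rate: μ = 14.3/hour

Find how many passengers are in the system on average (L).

ρ = λ/μ = 8.7/14.3 = 0.60839
P₀ = (1-ρ)/(1-ρ^(K+1)) = (1-0.60839)/(1-0.60839^9) = 0.3916/0.9886 = 0.3961
P_K = P₀×ρ^K = 0.3961 × 0.60839^8 = 0.3961 × 0.01877 = 0.007435
L = ρ[1 - (K+1)ρ^K + Kρ^(K+1)] / [(1-ρ)(1-ρ^(K+1))]
L = 0.60839 × (1 - 9×0.01877 + 8×0.01142) / ((1 - 0.60839) × (1 - 0.01142)) = 1.4496 passengers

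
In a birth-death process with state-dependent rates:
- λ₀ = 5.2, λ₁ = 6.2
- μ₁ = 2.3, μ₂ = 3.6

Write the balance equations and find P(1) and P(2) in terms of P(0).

Balance equations:
State 0: λ₀P₀ = μ₁P₁ → P₁ = (λ₀/μ₁)P₀ = (5.2/2.3)P₀ = 2.2609P₀
State 1: P₂ = (λ₀λ₁)/(μ₁μ₂)P₀ = (5.2×6.2)/(2.3×3.6)P₀ = 3.8937P₀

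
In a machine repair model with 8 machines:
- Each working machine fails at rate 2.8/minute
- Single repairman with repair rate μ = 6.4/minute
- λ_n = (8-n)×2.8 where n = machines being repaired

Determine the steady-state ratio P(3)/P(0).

P(3)/P(0) = ∏_{i=0}^{3-1} λ_i/μ_{i+1}
= (8-0)×2.8/6.4 × (8-1)×2.8/6.4 × (8-2)×2.8/6.4
= 28.1367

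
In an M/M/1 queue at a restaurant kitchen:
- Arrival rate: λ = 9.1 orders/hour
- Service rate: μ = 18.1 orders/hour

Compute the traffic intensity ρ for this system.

Server utilization: ρ = λ/μ
ρ = 9.1/18.1 = 0.5028
The server is busy 50.28% of the time.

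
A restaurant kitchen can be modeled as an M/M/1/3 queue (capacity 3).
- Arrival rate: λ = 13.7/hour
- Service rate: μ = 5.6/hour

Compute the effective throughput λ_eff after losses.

ρ = λ/μ = 13.7/5.6 = 2.4464
P₀ = (1-ρ)/(1-ρ^(K+1)) = (1-2.4464)/(1-2.4464^4) = -1.4464/-34.8187 = 0.04154
P_K = P₀×ρ^K = 0.04154 × 2.4464^3 = 0.04154 × 14.6414 = 0.6082
λ_eff = λ(1-P_K) = 13.7 × (1 - 0.60822) = 13.7 × 0.39178 = 5.3674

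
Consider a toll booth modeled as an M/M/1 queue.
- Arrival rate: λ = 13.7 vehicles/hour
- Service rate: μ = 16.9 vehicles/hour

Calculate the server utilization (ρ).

Server utilization: ρ = λ/μ
ρ = 13.7/16.9 = 0.8107
The server is busy 81.07% of the time.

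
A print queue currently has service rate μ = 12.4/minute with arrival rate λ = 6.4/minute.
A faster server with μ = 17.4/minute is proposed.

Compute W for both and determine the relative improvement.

System 1: ρ₁ = 6.4/12.4 = 0.5161, W₁ = 1/(12.4-6.4) = 0.166667
System 2: ρ₂ = 6.4/17.4 = 0.3678, W₂ = 1/(17.4-6.4) = 0.0909091
Improvement: (W₁-W₂)/W₁ = (0.166667-0.0909091)/0.166667 = 45.45%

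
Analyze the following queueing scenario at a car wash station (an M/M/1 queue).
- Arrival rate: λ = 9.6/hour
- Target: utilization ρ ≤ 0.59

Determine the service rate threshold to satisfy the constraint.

ρ = λ/μ, so μ = λ/ρ
μ ≥ 9.6/0.59 = 16.2712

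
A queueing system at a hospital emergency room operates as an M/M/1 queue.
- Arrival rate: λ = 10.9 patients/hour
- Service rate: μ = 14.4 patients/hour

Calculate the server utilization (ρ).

Server utilization: ρ = λ/μ
ρ = 10.9/14.4 = 0.7569
The server is busy 75.69% of the time.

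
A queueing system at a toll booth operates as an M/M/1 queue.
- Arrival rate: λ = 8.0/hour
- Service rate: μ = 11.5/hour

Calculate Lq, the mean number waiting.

ρ = λ/μ = 8.0/11.5 = 0.6957
For M/M/1: Lq = λ²/(μ(μ-λ))
Lq = 64.00/(11.5 × 3.50)
Lq = 1.5901 vehicles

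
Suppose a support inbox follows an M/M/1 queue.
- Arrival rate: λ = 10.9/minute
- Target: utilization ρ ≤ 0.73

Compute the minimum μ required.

ρ = λ/μ, so μ = λ/ρ
μ ≥ 10.9/0.73 = 14.9315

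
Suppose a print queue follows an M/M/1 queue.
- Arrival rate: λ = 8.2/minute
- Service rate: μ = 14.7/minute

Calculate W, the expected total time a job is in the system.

First, compute utilization: ρ = λ/μ = 8.2/14.7 = 0.5578
For M/M/1: W = 1/(μ-λ)
W = 1/(14.7-8.2) = 1/6.50
W = 0.1538 minutes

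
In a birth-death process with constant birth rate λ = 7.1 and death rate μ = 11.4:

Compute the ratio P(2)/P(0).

For constant rates: P(n)/P(0) = (λ/μ)^n
P(2)/P(0) = (7.1/11.4)^2 = 0.6228^2 = 0.3879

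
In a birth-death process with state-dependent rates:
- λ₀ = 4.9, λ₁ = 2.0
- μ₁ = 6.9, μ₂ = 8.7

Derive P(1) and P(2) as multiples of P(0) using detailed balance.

Balance equations:
State 0: λ₀P₀ = μ₁P₁ → P₁ = (λ₀/μ₁)P₀ = (4.9/6.9)P₀ = 0.7101P₀
State 1: P₂ = (λ₀λ₁)/(μ₁μ₂)P₀ = (4.9×2.0)/(6.9×8.7)P₀ = 0.1633P₀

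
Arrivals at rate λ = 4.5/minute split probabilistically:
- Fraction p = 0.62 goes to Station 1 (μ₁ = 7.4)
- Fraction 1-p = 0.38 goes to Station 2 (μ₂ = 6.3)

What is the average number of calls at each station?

Effective rates: λ₁ = 4.5×0.62 = 2.79, λ₂ = 4.5×0.38 = 1.71
Station 1: ρ₁ = 2.79/7.4 = 0.37703, L₁ = ρ₁/(1-ρ₁) = 0.37703/(1-0.37703) = 0.6052
Station 2: ρ₂ = 1.71/6.3 = 0.2714, L₂ = ρ₂/(1-ρ₂) = 0.2714/(1-0.2714) = 0.3725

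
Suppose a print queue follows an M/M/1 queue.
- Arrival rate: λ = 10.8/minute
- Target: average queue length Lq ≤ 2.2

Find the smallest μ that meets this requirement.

For M/M/1: Lq = λ²/(μ(μ-λ))
Need Lq ≤ 2.2, i.e. μ(μ-λ) ≥ λ²/2.2
μ² - 10.8μ - 116.64/2.2 ≥ 0  →  μ² - 10.8μ - 53.01818 ≥ 0
Quadratic formula (positive root): μ = [λ + √(λ² + 4×53.01818)]/2
Discriminant: 116.64 + 4×53.01818 = 328.7127, √328.7127 = 18.1304
μ ≥ (10.8 + 18.1304)/2 = 14.4652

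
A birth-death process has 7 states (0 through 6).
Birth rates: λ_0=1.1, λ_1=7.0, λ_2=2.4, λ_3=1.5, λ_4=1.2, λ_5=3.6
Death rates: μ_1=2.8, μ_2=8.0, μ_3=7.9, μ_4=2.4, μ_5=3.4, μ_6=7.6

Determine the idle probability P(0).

Ratios P(n)/P(0) = (λ₀···λₙ₋₁)/(μ₁···μₙ):
P(1)/P(0) = (1.1)/(2.8) = 0.3929
P(2)/P(0) = (1.1×7.0)/(2.8×8.0) = 0.3438
P(3)/P(0) = (1.1×7.0×2.4)/(2.8×8.0×7.9) = 0.1044
P(4)/P(0) = (1.1×7.0×2.4×1.5)/(2.8×8.0×7.9×2.4) = 0.06527
P(5)/P(0) = (1.1×7.0×2.4×1.5×1.2)/(2.8×8.0×7.9×2.4×3.4) = 0.02304
P(6)/P(0) = (1.1×7.0×2.4×1.5×1.2×3.6)/(2.8×8.0×7.9×2.4×3.4×7.6) = 0.01091

Normalization: ∑ P(n) = 1
P(0) × (1.0000 + 0.3929 + 0.3438 + 0.1044 + 0.06527 + 0.02304 + 0.01091) = 1
P(0) × 1.9403 = 1
P(0) = 1/1.9403 = 0.5154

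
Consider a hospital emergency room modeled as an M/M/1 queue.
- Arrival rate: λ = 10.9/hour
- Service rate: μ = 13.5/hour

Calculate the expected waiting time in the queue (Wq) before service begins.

First, compute utilization: ρ = λ/μ = 10.9/13.5 = 0.8074
For M/M/1: Wq = λ/(μ(μ-λ))
Wq = 10.9/(13.5 × (13.5-10.9))
Wq = 10.9/(13.5 × 2.60)
Wq = 0.3105 hours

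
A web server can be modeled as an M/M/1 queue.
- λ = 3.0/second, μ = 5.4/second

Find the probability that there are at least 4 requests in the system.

ρ = λ/μ = 3.0/5.4 = 0.55556
P(N ≥ n) = ρⁿ
P(N ≥ 4) = 0.55556^4
P(N ≥ 4) = 0.09526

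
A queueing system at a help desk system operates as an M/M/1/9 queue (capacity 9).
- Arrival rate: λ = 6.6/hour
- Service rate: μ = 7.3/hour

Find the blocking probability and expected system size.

ρ = λ/μ = 6.6/7.3 = 0.90411
P₀ = (1-ρ)/(1-ρ^(K+1)) = (1-0.90411)/(1-0.90411^10) = 0.09589/0.6351 = 0.1510
P_K = P₀×ρ^K = 0.15099 × 0.90411^9 = 0.15099 × 0.40364 = 0.06095
Blocking probability P_9 = 0.06095 (6.09%)
L = ρ[1 - (K+1)ρ^K + Kρ^(K+1)] / [(1-ρ)(1-ρ^(K+1))]
L = 0.90411 × (1 - 10×0.4036375 + 9×0.3649327) / ((1 - 0.90411) × (1 - 0.3649327)) = 3.6823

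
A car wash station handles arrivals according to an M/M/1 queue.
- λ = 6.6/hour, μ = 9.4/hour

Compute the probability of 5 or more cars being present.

ρ = λ/μ = 6.6/9.4 = 0.7021
P(N ≥ n) = ρⁿ
P(N ≥ 5) = 0.7021^5
P(N ≥ 5) = 0.1706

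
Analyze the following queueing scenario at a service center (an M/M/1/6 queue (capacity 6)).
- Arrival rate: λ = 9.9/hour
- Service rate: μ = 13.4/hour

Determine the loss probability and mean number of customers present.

ρ = λ/μ = 9.9/13.4 = 0.73881
P₀ = (1-ρ)/(1-ρ^(K+1)) = (1-0.73881)/(1-0.73881^7) = 0.2612/0.8798 = 0.2969
P_K = P₀×ρ^K = 0.2969 × 0.73881^6 = 0.2969 × 0.1626 = 0.04828
Blocking probability P_6 = 0.04828 (4.83%)
L = ρ[1 - (K+1)ρ^K + Kρ^(K+1)] / [(1-ρ)(1-ρ^(K+1))]
L = 0.73881 × (1 - 7×0.162628 + 6×0.120152) / ((1 - 0.73881) × (1 - 0.120152)) = 1.8727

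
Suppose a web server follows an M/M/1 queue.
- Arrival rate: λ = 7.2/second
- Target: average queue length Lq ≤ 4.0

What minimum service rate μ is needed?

For M/M/1: Lq = λ²/(μ(μ-λ))
Need Lq ≤ 4.0, i.e. μ(μ-λ) ≥ λ²/4.0
μ² - 7.2μ - 51.84/4.0 ≥ 0  →  μ² - 7.2μ - 12.9600 ≥ 0
Quadratic formula (positive root): μ = [λ + √(λ² + 4×12.9600)]/2
Discriminant: 51.84 + 4×12.9600 = 103.6800, √103.6800 = 10.1823
μ ≥ (7.2 + 10.1823)/2 = 8.6912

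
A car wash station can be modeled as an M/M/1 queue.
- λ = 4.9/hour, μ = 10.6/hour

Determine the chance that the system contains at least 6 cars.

ρ = λ/μ = 4.9/10.6 = 0.462264
P(N ≥ n) = ρⁿ
P(N ≥ 6) = 0.462264^6
P(N ≥ 6) = 0.009758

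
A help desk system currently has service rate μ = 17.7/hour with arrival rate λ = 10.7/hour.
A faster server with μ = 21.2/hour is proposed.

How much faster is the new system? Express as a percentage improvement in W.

System 1: ρ₁ = 10.7/17.7 = 0.6045, W₁ = 1/(17.7-10.7) = 0.14286
System 2: ρ₂ = 10.7/21.2 = 0.5047, W₂ = 1/(21.2-10.7) = 0.095238
Improvement: (W₁-W₂)/W₁ = (0.14286-0.095238)/0.14286 = 33.33%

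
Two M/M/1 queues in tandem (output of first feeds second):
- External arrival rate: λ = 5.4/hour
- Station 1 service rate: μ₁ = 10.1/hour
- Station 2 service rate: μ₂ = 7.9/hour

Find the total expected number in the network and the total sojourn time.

By Jackson's theorem, each station behaves as independent M/M/1.
Station 1: ρ₁ = 5.4/10.1 = 0.5347, L₁ = ρ₁/(1-ρ₁) = λ/(μ₁-λ) = 5.4/4.70 = 1.1489
Station 2: ρ₂ = 5.4/7.9 = 0.6835, L₂ = ρ₂/(1-ρ₂) = λ/(μ₂-λ) = 5.4/2.50 = 2.1600
Total: L = L₁ + L₂ = 1.1489 + 2.1600 = 3.3089
W = L/λ = 3.3089/5.4 = 0.6128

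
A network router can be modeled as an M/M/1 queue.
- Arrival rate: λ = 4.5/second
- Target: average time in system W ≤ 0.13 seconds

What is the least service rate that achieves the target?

For M/M/1: W = 1/(μ-λ)
Need W ≤ 0.13, so 1/(μ-λ) ≤ 0.13
μ - λ ≥ 1/0.13 = 7.6923
μ ≥ 4.5 + 7.6923 = 12.1923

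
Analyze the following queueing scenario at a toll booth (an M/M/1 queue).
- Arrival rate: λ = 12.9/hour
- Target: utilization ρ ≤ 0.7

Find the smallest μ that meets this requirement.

ρ = λ/μ, so μ = λ/ρ
μ ≥ 12.9/0.7 = 18.4286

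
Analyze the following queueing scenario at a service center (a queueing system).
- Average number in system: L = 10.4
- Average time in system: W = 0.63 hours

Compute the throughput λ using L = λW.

Little's Law: L = λW, so λ = L/W
λ = 10.4/0.63 = 16.5079 customers/hour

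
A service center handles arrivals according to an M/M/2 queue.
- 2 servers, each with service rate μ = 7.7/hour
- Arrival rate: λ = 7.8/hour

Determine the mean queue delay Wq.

Traffic intensity: ρ = λ/(cμ) = 7.8/(2×7.7) = 0.5065
Since ρ = 0.5065 < 1, system is stable.
Offered load a = λ/μ = cρ = 7.8/7.7 = 1.0130
P₀ = [ Σₙ₌₀^1 aⁿ/n! + a^2/(2!(1-ρ)) ]⁻¹
Σ = a^0/0! + a^1/1! = 1.0000 + 1.0130 = 2.0130
a^2/(2!(1-ρ)) = 1.0261/(2 × 0.4935) = 1.0396
P₀ = 1/(2.0130 + 1.0396) = 0.3276
Lq = P₀·a^2·ρ / (2!(1-ρ)²) = 0.32759 × 1.0261 × 0.50649 / (2 × 0.24355) = 0.3495
Wq = Lq/λ = 0.3495/7.8 = 0.04481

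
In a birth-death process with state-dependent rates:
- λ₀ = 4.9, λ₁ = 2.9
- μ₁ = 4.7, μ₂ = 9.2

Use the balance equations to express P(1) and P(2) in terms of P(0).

Balance equations:
State 0: λ₀P₀ = μ₁P₁ → P₁ = (λ₀/μ₁)P₀ = (4.9/4.7)P₀ = 1.0426P₀
State 1: P₂ = (λ₀λ₁)/(μ₁μ₂)P₀ = (4.9×2.9)/(4.7×9.2)P₀ = 0.3286P₀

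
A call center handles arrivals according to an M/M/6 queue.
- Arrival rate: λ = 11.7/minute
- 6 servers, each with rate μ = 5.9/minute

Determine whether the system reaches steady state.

Stability requires ρ = λ/(cμ) < 1
ρ = 11.7/(6 × 5.9) = 11.7/35.40 = 0.3305
Since 0.3305 < 1, the system is STABLE.
The servers are busy 33.05% of the time.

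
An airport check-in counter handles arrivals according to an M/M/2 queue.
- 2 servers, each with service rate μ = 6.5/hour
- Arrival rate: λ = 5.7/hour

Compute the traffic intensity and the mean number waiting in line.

Traffic intensity: ρ = λ/(cμ) = 5.7/(2×6.5) = 0.4385
Since ρ = 0.4385 < 1, system is stable.
Offered load a = λ/μ = cρ = 5.7/6.5 = 0.8769
P₀ = [ Σₙ₌₀^1 aⁿ/n! + a^2/(2!(1-ρ)) ]⁻¹
Σ = a^0/0! + a^1/1! = 1.0000 + 0.8769 = 1.8769
a^2/(2!(1-ρ)) = 0.76899/(2 × 0.56154) = 0.6847
P₀ = 1/(1.8769 + 0.6847) = 0.3904
Lq = P₀·a^2·ρ / (2!(1-ρ)²) = 0.39037 × 0.76899 × 0.43846 / (2 × 0.31533) = 0.2087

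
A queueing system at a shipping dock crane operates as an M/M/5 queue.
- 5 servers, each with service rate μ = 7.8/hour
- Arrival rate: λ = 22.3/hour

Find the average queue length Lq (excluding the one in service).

Traffic intensity: ρ = λ/(cμ) = 22.3/(5×7.8) = 0.5718
Since ρ = 0.5718 < 1, system is stable.
Offered load a = λ/μ = cρ = 22.3/7.8 = 2.8590
P₀ = [ Σₙ₌₀^4 aⁿ/n! + a^5/(5!(1-ρ)) ]⁻¹
Σ = a^0/0! + a^1/1! + a^2/2! + a^3/3! + a^4/4! = 1.0000 + 2.8590 + 4.0869 + 3.8947 + 2.7837 = 14.6243
a^5/(5!(1-ρ)) = 191.0079/(120 × 0.42821) = 3.7172
P₀ = 1/(14.6243 + 3.7172) = 0.05452
Lq = P₀·a^5·ρ / (5!(1-ρ)²) = 0.05452 × 191.0079 × 0.5718 / (120 × 0.1834) = 0.2706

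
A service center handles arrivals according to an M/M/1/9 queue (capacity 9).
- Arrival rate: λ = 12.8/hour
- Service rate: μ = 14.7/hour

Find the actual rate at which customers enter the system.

ρ = λ/μ = 12.8/14.7 = 0.87075
P₀ = (1-ρ)/(1-ρ^(K+1)) = (1-0.87075)/(1-0.87075^10) = 0.12925/0.74943 = 0.1725
P_K = P₀×ρ^K = 0.17247 × 0.87075^9 = 0.17247 × 0.28777 = 0.04963
λ_eff = λ(1-P_K) = 12.8 × (1 - 0.04963) = 12.8 × 0.95037 = 12.1647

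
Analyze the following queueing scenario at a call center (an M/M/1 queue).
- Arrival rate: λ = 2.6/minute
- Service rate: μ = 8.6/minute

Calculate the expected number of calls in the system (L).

ρ = λ/μ = 2.6/8.6 = 0.3023
For M/M/1: L = λ/(μ-λ)
L = 2.6/(8.6-2.6) = 2.6/6.00
L = 0.4333 calls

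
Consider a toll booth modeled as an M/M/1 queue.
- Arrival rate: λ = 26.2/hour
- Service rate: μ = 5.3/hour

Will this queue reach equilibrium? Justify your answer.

Stability requires ρ = λ/(cμ) < 1
ρ = 26.2/(1 × 5.3) = 26.2/5.30 = 4.9434
Since 4.9434 ≥ 1, the system is UNSTABLE.
Queue grows without bound. Need μ > λ = 26.2.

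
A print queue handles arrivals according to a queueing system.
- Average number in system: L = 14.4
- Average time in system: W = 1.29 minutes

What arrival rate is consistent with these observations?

Little's Law: L = λW, so λ = L/W
λ = 14.4/1.29 = 11.1628 jobs/minute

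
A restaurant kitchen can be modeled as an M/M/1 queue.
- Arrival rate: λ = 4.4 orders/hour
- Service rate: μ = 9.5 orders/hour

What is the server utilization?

Server utilization: ρ = λ/μ
ρ = 4.4/9.5 = 0.4632
The server is busy 46.32% of the time.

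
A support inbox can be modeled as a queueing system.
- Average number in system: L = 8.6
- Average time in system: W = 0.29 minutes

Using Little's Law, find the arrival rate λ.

Little's Law: L = λW, so λ = L/W
λ = 8.6/0.29 = 29.6552 emails/minute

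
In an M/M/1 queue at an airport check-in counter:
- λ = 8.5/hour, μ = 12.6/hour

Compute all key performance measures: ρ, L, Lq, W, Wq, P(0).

Step 1: ρ = λ/μ = 8.5/12.6 = 0.6746
Step 2: L = λ/(μ-λ) = 8.5/4.10 = 2.0732
Step 3: Lq = λ²/(μ(μ-λ)) = 72.25/(12.6×4.10) = 1.3986
Step 4: W = 1/(μ-λ) = 1/4.10 = 0.2439
Step 5: Wq = λ/(μ(μ-λ)) = 8.5/(12.6×4.10) = 0.1645
Step 6: P(0) = 1-ρ = 0.3254
Verify: L = λW = 8.5×0.2439 = 2.0732 ✔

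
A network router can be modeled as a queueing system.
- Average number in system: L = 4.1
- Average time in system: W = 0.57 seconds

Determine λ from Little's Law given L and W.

Little's Law: L = λW, so λ = L/W
λ = 4.1/0.57 = 7.1930 packets/second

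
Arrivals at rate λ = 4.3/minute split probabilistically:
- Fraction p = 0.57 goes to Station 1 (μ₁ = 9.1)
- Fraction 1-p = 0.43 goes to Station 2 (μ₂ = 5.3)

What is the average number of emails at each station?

Effective rates: λ₁ = 4.3×0.57 = 2.451, λ₂ = 4.3×0.43 = 1.849
Station 1: ρ₁ = 2.451/9.1 = 0.2693, L₁ = ρ₁/(1-ρ₁) = 0.2693/(1-0.2693) = 0.3686
Station 2: ρ₂ = 1.849/5.3 = 0.34887, L₂ = ρ₂/(1-ρ₂) = 0.34887/(1-0.34887) = 0.5358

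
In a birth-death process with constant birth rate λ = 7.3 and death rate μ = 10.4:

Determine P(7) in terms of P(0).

For constant rates: P(n)/P(0) = (λ/μ)^n
P(7)/P(0) = (7.3/10.4)^7 = 0.70192^7 = 0.08395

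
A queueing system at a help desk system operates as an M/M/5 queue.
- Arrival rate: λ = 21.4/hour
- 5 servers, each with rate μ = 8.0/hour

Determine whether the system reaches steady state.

Stability requires ρ = λ/(cμ) < 1
ρ = 21.4/(5 × 8.0) = 21.4/40.00 = 0.5350
Since 0.5350 < 1, the system is STABLE.
The servers are busy 53.50% of the time.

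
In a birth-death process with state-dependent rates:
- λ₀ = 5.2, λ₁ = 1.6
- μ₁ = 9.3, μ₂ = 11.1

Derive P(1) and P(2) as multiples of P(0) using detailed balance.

Balance equations:
State 0: λ₀P₀ = μ₁P₁ → P₁ = (λ₀/μ₁)P₀ = (5.2/9.3)P₀ = 0.5591P₀
State 1: P₂ = (λ₀λ₁)/(μ₁μ₂)P₀ = (5.2×1.6)/(9.3×11.1)P₀ = 0.08060P₀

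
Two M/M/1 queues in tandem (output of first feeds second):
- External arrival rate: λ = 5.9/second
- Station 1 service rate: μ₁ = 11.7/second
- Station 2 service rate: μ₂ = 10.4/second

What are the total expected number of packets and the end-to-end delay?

By Jackson's theorem, each station behaves as independent M/M/1.
Station 1: ρ₁ = 5.9/11.7 = 0.5043, L₁ = ρ₁/(1-ρ₁) = λ/(μ₁-λ) = 5.9/5.80 = 1.017241
Station 2: ρ₂ = 5.9/10.4 = 0.5673, L₂ = ρ₂/(1-ρ₂) = λ/(μ₂-λ) = 5.9/4.50 = 1.311111
Total: L = L₁ + L₂ = 1.017241 + 1.311111 = 2.3284
W = L/λ = 2.3284/5.9 = 0.3946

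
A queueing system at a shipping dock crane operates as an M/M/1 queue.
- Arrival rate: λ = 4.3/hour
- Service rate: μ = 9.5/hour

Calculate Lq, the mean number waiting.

ρ = λ/μ = 4.3/9.5 = 0.4526
For M/M/1: Lq = λ²/(μ(μ-λ))
Lq = 18.49/(9.5 × 5.20)
Lq = 0.3743 containers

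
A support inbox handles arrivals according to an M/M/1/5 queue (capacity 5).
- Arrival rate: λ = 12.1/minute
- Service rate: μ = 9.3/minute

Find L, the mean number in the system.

ρ = λ/μ = 12.1/9.3 = 1.3011
P₀ = (1-ρ)/(1-ρ^(K+1)) = (1-1.3011)/(1-1.3011^6) = -0.3011/-3.8514 = 0.07818
P_K = P₀×ρ^K = 0.07818 × 1.3011^5 = 0.07818 × 3.7287 = 0.2915
L = ρ[1 - (K+1)ρ^K + Kρ^(K+1)] / [(1-ρ)(1-ρ^(K+1))]
L = 1.3011 × (1 - 6×3.7287 + 5×4.8514) / ((1 - 1.3011) × (1 - 4.8514)) = 3.2367 emails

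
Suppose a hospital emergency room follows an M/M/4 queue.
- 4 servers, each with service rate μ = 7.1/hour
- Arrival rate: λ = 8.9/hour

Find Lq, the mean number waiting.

Traffic intensity: ρ = λ/(cμ) = 8.9/(4×7.1) = 0.3134
Since ρ = 0.3134 < 1, system is stable.
Offered load a = λ/μ = cρ = 8.9/7.1 = 1.2535
P₀ = [ Σₙ₌₀^3 aⁿ/n! + a^4/(4!(1-ρ)) ]⁻¹
Σ = a^0/0! + a^1/1! + a^2/2! + a^3/3! = 1.0000 + 1.2535 + 0.7857 + 0.3283 = 3.3675
a^4/(4!(1-ρ)) = 2.4690/(24 × 0.6866) = 0.1498
P₀ = 1/(3.3675 + 0.1498) = 0.2843
Lq = P₀·a^4·ρ / (4!(1-ρ)²) = 0.2843 × 2.4690 × 0.3134 / (24 × 0.4714) = 0.01944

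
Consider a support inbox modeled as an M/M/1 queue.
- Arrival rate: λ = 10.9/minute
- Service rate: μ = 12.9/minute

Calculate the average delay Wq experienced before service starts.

First, compute utilization: ρ = λ/μ = 10.9/12.9 = 0.8450
For M/M/1: Wq = λ/(μ(μ-λ))
Wq = 10.9/(12.9 × (12.9-10.9))
Wq = 10.9/(12.9 × 2.00)
Wq = 0.4225 minutes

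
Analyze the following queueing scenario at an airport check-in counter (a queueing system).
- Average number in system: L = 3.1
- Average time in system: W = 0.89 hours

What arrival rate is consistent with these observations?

Little's Law: L = λW, so λ = L/W
λ = 3.1/0.89 = 3.4831 passengers/hour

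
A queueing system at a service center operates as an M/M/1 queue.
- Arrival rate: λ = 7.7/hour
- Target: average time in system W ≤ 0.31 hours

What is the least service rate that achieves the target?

For M/M/1: W = 1/(μ-λ)
Need W ≤ 0.31, so 1/(μ-λ) ≤ 0.31
μ - λ ≥ 1/0.31 = 3.2258
μ ≥ 7.7 + 3.2258 = 10.9258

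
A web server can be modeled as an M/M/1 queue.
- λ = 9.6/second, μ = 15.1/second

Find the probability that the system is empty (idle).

ρ = λ/μ = 9.6/15.1 = 0.6358
P(0) = 1 - ρ = 1 - 0.6358 = 0.3642
The server is idle 36.42% of the time.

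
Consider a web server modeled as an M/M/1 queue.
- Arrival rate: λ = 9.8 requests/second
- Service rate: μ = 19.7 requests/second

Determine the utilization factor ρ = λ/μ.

Server utilization: ρ = λ/μ
ρ = 9.8/19.7 = 0.4975
The server is busy 49.75% of the time.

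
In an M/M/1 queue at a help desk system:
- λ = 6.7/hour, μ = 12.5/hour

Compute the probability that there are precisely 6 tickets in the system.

ρ = λ/μ = 6.7/12.5 = 0.5360
P(n) = (1-ρ)ρⁿ
P(6) = (1-0.5360) × 0.5360^6
P(6) = 0.4640 × 0.02371
P(6) = 0.01100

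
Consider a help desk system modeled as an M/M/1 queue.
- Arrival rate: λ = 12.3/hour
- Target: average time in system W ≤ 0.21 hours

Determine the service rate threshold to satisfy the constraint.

For M/M/1: W = 1/(μ-λ)
Need W ≤ 0.21, so 1/(μ-λ) ≤ 0.21
μ - λ ≥ 1/0.21 = 4.7619
μ ≥ 12.3 + 4.7619 = 17.0619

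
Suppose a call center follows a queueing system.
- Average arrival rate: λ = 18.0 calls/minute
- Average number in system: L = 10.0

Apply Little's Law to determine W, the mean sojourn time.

Little's Law: L = λW, so W = L/λ
W = 10.0/18.0 = 0.5556 minutes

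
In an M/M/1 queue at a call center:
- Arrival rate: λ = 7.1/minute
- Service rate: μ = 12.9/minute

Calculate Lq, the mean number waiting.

ρ = λ/μ = 7.1/12.9 = 0.5504
For M/M/1: Lq = λ²/(μ(μ-λ))
Lq = 50.41/(12.9 × 5.80)
Lq = 0.6738 calls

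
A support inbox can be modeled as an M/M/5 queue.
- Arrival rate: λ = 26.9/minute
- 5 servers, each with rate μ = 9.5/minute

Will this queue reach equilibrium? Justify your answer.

Stability requires ρ = λ/(cμ) < 1
ρ = 26.9/(5 × 9.5) = 26.9/47.50 = 0.5663
Since 0.5663 < 1, the system is STABLE.
The servers are busy 56.63% of the time.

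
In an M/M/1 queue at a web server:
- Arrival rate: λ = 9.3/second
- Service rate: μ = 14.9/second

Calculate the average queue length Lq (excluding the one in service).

ρ = λ/μ = 9.3/14.9 = 0.6242
For M/M/1: Lq = λ²/(μ(μ-λ))
Lq = 86.49/(14.9 × 5.60)
Lq = 1.0366 requests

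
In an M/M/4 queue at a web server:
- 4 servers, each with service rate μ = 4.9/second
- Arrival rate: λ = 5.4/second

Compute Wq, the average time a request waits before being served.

Traffic intensity: ρ = λ/(cμ) = 5.4/(4×4.9) = 0.2755
Since ρ = 0.2755 < 1, system is stable.
Offered load a = λ/μ = cρ = 5.4/4.9 = 1.1020
P₀ = [ Σₙ₌₀^3 aⁿ/n! + a^4/(4!(1-ρ)) ]⁻¹
Σ = a^0/0! + a^1/1! + a^2/2! + a^3/3! = 1.00000 + 1.10204 + 0.607247 + 0.223070 = 2.9324
a^4/(4!(1-ρ)) = 1.4750/(24 × 0.7245) = 0.08483
P₀ = 1/(2.9324 + 0.08483) = 0.3314
Lq = P₀·a^4·ρ / (4!(1-ρ)²) = 0.3314 × 1.4750 × 0.2755 / (24 × 0.5249) = 0.01069
Wq = Lq/λ = 0.01069/5.4 = 0.001980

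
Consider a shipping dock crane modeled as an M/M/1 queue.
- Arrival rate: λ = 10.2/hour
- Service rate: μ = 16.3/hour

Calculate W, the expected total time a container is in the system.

First, compute utilization: ρ = λ/μ = 10.2/16.3 = 0.6258
For M/M/1: W = 1/(μ-λ)
W = 1/(16.3-10.2) = 1/6.10
W = 0.1639 hours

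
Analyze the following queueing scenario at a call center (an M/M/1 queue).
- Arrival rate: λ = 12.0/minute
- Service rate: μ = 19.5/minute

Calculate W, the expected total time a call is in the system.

First, compute utilization: ρ = λ/μ = 12.0/19.5 = 0.6154
For M/M/1: W = 1/(μ-λ)
W = 1/(19.5-12.0) = 1/7.50
W = 0.1333 minutes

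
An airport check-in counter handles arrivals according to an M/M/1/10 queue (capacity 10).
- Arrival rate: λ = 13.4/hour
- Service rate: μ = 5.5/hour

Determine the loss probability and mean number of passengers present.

ρ = λ/μ = 13.4/5.5 = 2.43636
P₀ = (1-ρ)/(1-ρ^(K+1)) = (1-2.43636)/(1-2.43636^11) = -1.4364/-17952.7870 = 0.00008001
P_K = P₀×ρ^K = 0.00008001 × 2.43636^10 = 0.00008001 × 7369.1027 = 0.5896
Blocking probability P_10 = 0.5896 (58.96%)
L = ρ[1 - (K+1)ρ^K + Kρ^(K+1)] / [(1-ρ)(1-ρ^(K+1))]
L = 2.43636 × (1 - 11×7369.1027 + 10×17953.7870) / ((1 - 2.43636) × (1 - 17953.7870)) = 9.3044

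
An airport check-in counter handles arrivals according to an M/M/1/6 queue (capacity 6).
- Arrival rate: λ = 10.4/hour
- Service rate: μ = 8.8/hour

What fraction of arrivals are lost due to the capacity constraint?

ρ = λ/μ = 10.4/8.8 = 1.18182
P₀ = (1-ρ)/(1-ρ^(K+1)) = (1-1.18182)/(1-1.18182^7) = -0.18182/-2.2200 = 0.08190
P_K = P₀×ρ^K = 0.08190 × 1.18182^6 = 0.08190 × 2.7246 = 0.2231
Blocking probability = 22.31%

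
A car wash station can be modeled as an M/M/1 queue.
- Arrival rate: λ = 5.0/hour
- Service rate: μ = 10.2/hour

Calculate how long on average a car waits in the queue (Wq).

First, compute utilization: ρ = λ/μ = 5.0/10.2 = 0.4902
For M/M/1: Wq = λ/(μ(μ-λ))
Wq = 5.0/(10.2 × (10.2-5.0))
Wq = 5.0/(10.2 × 5.20)
Wq = 0.09427 hours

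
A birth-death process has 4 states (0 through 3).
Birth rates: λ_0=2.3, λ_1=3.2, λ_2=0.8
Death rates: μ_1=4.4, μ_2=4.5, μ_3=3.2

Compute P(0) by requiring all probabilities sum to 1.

Ratios P(n)/P(0) = (λ₀···λₙ₋₁)/(μ₁···μₙ):
P(1)/P(0) = (2.3)/(4.4) = 0.52273
P(2)/P(0) = (2.3×3.2)/(4.4×4.5) = 0.37172
P(3)/P(0) = (2.3×3.2×0.8)/(4.4×4.5×3.2) = 0.092929

Normalization: ∑ P(n) = 1
P(0) × (1.0000 + 0.52273 + 0.37172 + 0.092929) = 1
P(0) × 1.9874 = 1
P(0) = 1/1.9874 = 0.5032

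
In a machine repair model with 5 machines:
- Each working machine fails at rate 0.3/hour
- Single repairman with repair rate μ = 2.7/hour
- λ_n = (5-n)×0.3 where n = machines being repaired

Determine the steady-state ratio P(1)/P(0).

P(1)/P(0) = ∏_{i=0}^{1-1} λ_i/μ_{i+1}
= (5-0)×0.3/2.7
= 0.5556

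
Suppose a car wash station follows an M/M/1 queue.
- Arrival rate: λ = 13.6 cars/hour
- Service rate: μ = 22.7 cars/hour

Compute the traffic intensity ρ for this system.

Server utilization: ρ = λ/μ
ρ = 13.6/22.7 = 0.5991
The server is busy 59.91% of the time.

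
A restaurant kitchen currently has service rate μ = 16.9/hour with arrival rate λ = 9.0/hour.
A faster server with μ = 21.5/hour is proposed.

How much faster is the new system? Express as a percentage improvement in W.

System 1: ρ₁ = 9.0/16.9 = 0.5325, W₁ = 1/(16.9-9.0) = 0.12658
System 2: ρ₂ = 9.0/21.5 = 0.4186, W₂ = 1/(21.5-9.0) = 0.080000
Improvement: (W₁-W₂)/W₁ = (0.12658-0.080000)/0.12658 = 36.80%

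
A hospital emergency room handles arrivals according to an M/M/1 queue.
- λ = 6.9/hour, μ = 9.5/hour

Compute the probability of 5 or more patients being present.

ρ = λ/μ = 6.9/9.5 = 0.7263
P(N ≥ n) = ρⁿ
P(N ≥ 5) = 0.7263^5
P(N ≥ 5) = 0.2021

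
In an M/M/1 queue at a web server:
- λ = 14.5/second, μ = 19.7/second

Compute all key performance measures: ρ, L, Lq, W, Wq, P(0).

Step 1: ρ = λ/μ = 14.5/19.7 = 0.7360
Step 2: L = λ/(μ-λ) = 14.5/5.20 = 2.7885
Step 3: Lq = λ²/(μ(μ-λ)) = 210.25/(19.7×5.20) = 2.0524
Step 4: W = 1/(μ-λ) = 1/5.20 = 0.19231
Step 5: Wq = λ/(μ(μ-λ)) = 14.5/(19.7×5.20) = 0.1415
Step 6: P(0) = 1-ρ = 0.2640
Verify: L = λW = 14.5×0.19231 = 2.7885 ✔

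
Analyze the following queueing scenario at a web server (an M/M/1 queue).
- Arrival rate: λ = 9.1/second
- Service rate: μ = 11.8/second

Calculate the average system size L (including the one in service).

ρ = λ/μ = 9.1/11.8 = 0.7712
For M/M/1: L = λ/(μ-λ)
L = 9.1/(11.8-9.1) = 9.1/2.70
L = 3.3704 requests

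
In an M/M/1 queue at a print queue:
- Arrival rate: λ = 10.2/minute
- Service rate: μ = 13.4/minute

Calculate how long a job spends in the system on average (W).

First, compute utilization: ρ = λ/μ = 10.2/13.4 = 0.7612
For M/M/1: W = 1/(μ-λ)
W = 1/(13.4-10.2) = 1/3.20
W = 0.3125 minutes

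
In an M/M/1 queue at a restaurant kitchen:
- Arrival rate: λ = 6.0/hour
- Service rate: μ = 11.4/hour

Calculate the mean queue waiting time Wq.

First, compute utilization: ρ = λ/μ = 6.0/11.4 = 0.5263
For M/M/1: Wq = λ/(μ(μ-λ))
Wq = 6.0/(11.4 × (11.4-6.0))
Wq = 6.0/(11.4 × 5.40)
Wq = 0.09747 hours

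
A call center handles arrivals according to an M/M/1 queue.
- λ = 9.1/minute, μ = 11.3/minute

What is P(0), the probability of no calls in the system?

ρ = λ/μ = 9.1/11.3 = 0.8053
P(0) = 1 - ρ = 1 - 0.8053 = 0.1947
The server is idle 19.47% of the time.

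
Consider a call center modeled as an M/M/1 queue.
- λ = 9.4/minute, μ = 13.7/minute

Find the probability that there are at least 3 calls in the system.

ρ = λ/μ = 9.4/13.7 = 0.6861
P(N ≥ n) = ρⁿ
P(N ≥ 3) = 0.6861^3
P(N ≥ 3) = 0.3230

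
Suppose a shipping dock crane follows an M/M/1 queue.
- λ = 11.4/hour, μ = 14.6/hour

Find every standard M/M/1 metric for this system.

Step 1: ρ = λ/μ = 11.4/14.6 = 0.7808
Step 2: L = λ/(μ-λ) = 11.4/3.20 = 3.5625
Step 3: Lq = λ²/(μ(μ-λ)) = 129.96/(14.6×3.20) = 2.7817
Step 4: W = 1/(μ-λ) = 1/3.20 = 0.3125
Step 5: Wq = λ/(μ(μ-λ)) = 11.4/(14.6×3.20) = 0.2440
Step 6: P(0) = 1-ρ = 0.2192
Verify: L = λW = 11.4×0.3125 = 3.5625 ✔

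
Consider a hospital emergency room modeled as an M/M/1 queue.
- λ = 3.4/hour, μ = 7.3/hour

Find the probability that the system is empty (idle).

ρ = λ/μ = 3.4/7.3 = 0.4658
P(0) = 1 - ρ = 1 - 0.4658 = 0.5342
The server is idle 53.42% of the time.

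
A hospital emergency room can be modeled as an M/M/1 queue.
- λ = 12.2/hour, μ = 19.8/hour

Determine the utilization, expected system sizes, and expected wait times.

Step 1: ρ = λ/μ = 12.2/19.8 = 0.6162
Step 2: L = λ/(μ-λ) = 12.2/7.60 = 1.6053
Step 3: Lq = λ²/(μ(μ-λ)) = 148.84/(19.8×7.60) = 0.9891
Step 4: W = 1/(μ-λ) = 1/7.60 = 0.13158
Step 5: Wq = λ/(μ(μ-λ)) = 12.2/(19.8×7.60) = 0.08107
Step 6: P(0) = 1-ρ = 0.3838
Verify: L = λW = 12.2×0.13158 = 1.6053 ✔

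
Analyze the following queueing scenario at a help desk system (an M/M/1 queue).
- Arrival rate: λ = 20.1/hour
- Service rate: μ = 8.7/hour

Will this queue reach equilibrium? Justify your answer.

Stability requires ρ = λ/(cμ) < 1
ρ = 20.1/(1 × 8.7) = 20.1/8.70 = 2.3103
Since 2.3103 ≥ 1, the system is UNSTABLE.
Queue grows without bound. Need μ > λ = 20.1.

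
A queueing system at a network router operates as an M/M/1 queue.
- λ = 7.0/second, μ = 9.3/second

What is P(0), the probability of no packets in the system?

ρ = λ/μ = 7.0/9.3 = 0.7527
P(0) = 1 - ρ = 1 - 0.7527 = 0.2473
The server is idle 24.73% of the time.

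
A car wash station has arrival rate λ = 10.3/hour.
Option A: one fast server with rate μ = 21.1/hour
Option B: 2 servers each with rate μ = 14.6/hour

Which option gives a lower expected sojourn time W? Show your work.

Option A: single server μ = 21.1 (M/M/1)
  ρ_A = 10.3/21.1 = 0.4882
  W_A = 1/(μ-λ) = 1/(21.1-10.3) = 1/10.80 = 0.09259

Option B: 2 servers μ = 14.6 (M/M/2)
  ρ_B = λ/(cμ) = 10.3/(2×14.6) = 0.3527
  Offered load a = λ/μ = cρ = 10.3/14.6 = 0.7055
  P₀ = [ Σₙ₌₀^1 aⁿ/n! + a^2/(2!(1-ρ)) ]⁻¹
  Σ = a^0/0! + a^1/1! = 1.0000 + 0.7055 = 1.7055
  a^2/(2!(1-ρ)) = 0.49770/(2 × 0.64726) = 0.3845
  P₀ = 1/(1.7055 + 0.3845) = 0.4785
  Lq = P₀·a^2·ρ / (2!(1-ρ)²) = 0.4785 × 0.4977 × 0.3527 / (2 × 0.4189) = 0.1003
  Wq_B = Lq/λ = 0.100254/10.3 = 0.0097334
  W_B = Wq_B + 1/μ = 0.0097334 + 0.068493 = 0.07823

Since W_B = 0.07823 < W_A = 0.09259, Option B (multiple servers) has the shorter time in system.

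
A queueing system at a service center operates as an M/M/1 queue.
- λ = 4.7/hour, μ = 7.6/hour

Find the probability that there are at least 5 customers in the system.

ρ = λ/μ = 4.7/7.6 = 0.61842
P(N ≥ n) = ρⁿ
P(N ≥ 5) = 0.61842^5
P(N ≥ 5) = 0.09045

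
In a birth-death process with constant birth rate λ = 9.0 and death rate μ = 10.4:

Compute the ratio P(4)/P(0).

For constant rates: P(n)/P(0) = (λ/μ)^n
P(4)/P(0) = (9.0/10.4)^4 = 0.86538^4 = 0.5608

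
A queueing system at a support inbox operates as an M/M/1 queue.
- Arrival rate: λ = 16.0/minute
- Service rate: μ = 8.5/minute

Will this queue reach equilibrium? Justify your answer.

Stability requires ρ = λ/(cμ) < 1
ρ = 16.0/(1 × 8.5) = 16.0/8.50 = 1.8824
Since 1.8824 ≥ 1, the system is UNSTABLE.
Queue grows without bound. Need μ > λ = 16.0.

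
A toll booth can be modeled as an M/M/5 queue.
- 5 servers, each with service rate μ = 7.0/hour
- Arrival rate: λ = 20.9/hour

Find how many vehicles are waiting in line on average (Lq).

Traffic intensity: ρ = λ/(cμ) = 20.9/(5×7.0) = 0.5971
Since ρ = 0.5971 < 1, system is stable.
Offered load a = λ/μ = cρ = 20.9/7.0 = 2.9857
P₀ = [ Σₙ₌₀^4 aⁿ/n! + a^5/(5!(1-ρ)) ]⁻¹
Σ = a^0/0! + a^1/1! + a^2/2! + a^3/3! + a^4/4! = 1.000000 + 2.985714 + 4.457245 + 4.436020 + 3.311172 = 16.1902
a^5/(5!(1-ρ)) = 237.2691/(120 × 0.40286) = 4.9080
P₀ = 1/(16.1902 + 4.9080) = 0.04740
Lq = P₀·a^5·ρ / (5!(1-ρ)²) = 0.04740 × 237.2691 × 0.5971 / (120 × 0.1623) = 0.3448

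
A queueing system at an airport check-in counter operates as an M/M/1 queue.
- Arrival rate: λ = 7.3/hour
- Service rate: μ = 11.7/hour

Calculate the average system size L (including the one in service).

ρ = λ/μ = 7.3/11.7 = 0.6239
For M/M/1: L = λ/(μ-λ)
L = 7.3/(11.7-7.3) = 7.3/4.40
L = 1.6591 passengers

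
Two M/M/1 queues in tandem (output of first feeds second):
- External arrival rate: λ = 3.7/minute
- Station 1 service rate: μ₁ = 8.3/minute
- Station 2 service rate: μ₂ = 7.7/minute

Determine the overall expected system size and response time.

By Jackson's theorem, each station behaves as independent M/M/1.
Station 1: ρ₁ = 3.7/8.3 = 0.4458, L₁ = ρ₁/(1-ρ₁) = λ/(μ₁-λ) = 3.7/4.60 = 0.8043
Station 2: ρ₂ = 3.7/7.7 = 0.4805, L₂ = ρ₂/(1-ρ₂) = λ/(μ₂-λ) = 3.7/4.00 = 0.9250
Total: L = L₁ + L₂ = 0.8043 + 0.9250 = 1.7293
W = L/λ = 1.7293/3.7 = 0.4674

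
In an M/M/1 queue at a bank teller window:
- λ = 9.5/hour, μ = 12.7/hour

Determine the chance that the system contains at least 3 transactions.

ρ = λ/μ = 9.5/12.7 = 0.74803
P(N ≥ n) = ρⁿ
P(N ≥ 3) = 0.74803^3
P(N ≥ 3) = 0.4186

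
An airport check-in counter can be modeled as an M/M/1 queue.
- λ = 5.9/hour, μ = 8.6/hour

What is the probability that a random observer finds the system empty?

ρ = λ/μ = 5.9/8.6 = 0.6860
P(0) = 1 - ρ = 1 - 0.6860 = 0.3140
The server is idle 31.40% of the time.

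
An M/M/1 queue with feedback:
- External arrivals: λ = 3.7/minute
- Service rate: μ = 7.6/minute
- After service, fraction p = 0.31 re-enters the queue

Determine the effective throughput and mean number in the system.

Effective arrival rate: λ_eff = λ/(1-p) = 3.7/(1-0.31) = 3.7/0.69 = 5.3623
ρ = λ_eff/μ = 5.3623/7.6 = 0.70557
L = ρ/(1-ρ) = 0.70557/(1-0.70557) = 2.3964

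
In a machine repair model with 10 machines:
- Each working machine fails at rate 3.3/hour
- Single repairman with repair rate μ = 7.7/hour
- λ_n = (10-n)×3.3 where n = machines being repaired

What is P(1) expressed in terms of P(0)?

P(1)/P(0) = ∏_{i=0}^{1-1} λ_i/μ_{i+1}
= (10-0)×3.3/7.7
= 4.2857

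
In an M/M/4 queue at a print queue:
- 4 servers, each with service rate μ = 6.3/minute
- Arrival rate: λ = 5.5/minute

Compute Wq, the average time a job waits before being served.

Traffic intensity: ρ = λ/(cμ) = 5.5/(4×6.3) = 0.2183
Since ρ = 0.2183 < 1, system is stable.
Offered load a = λ/μ = cρ = 5.5/6.3 = 0.8730
P₀ = [ Σₙ₌₀^3 aⁿ/n! + a^4/(4!(1-ρ)) ]⁻¹
Σ = a^0/0! + a^1/1! + a^2/2! + a^3/3! = 1.0000 + 0.8730 + 0.3811 + 0.1109 = 2.3650
a^4/(4!(1-ρ)) = 0.5809/(24 × 0.7817) = 0.03096
P₀ = 1/(2.3650 + 0.03096) = 0.4174
Lq = P₀·a^4·ρ / (4!(1-ρ)²) = 0.41737 × 0.58088 × 0.21825 / (24 × 0.61113) = 0.003608
Wq = Lq/λ = 0.0036077/5.5 = 0.0006559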